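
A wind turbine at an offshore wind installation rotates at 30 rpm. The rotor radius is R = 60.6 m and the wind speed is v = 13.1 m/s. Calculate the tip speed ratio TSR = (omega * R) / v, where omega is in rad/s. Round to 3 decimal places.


Convert rotational speed to rad/s:
  omega = 30 * 2 * pi / 60 = 3.1416 rad/s
Compute tip speed:
  v_tip = omega * R = 3.1416 * 60.6 = 190.381 m/s
Tip speed ratio:
  TSR = v_tip / v_wind = 190.381 / 13.1 = 14.533

14.533


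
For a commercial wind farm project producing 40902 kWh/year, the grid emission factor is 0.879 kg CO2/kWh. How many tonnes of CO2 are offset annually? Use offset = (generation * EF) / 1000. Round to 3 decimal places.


CO2 offset in kg = generation * emission_factor
CO2 offset = 40902 * 0.879 = 35952.86 kg
Convert to tonnes:
  CO2 offset = 35952.86 / 1000 = 35.953 tonnes

35.953


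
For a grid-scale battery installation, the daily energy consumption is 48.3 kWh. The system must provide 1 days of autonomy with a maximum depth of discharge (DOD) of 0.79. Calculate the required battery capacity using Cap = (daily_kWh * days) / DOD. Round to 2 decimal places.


Total energy needed = daily * days = 48.3 * 1 = 48.3 kWh
Account for depth of discharge:
  Cap = total_energy / DOD = 48.3 / 0.79
  Cap = 61.14 kWh

61.14


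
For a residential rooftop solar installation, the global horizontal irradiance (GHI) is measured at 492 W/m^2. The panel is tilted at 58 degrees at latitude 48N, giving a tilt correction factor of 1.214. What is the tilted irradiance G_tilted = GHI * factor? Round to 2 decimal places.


Identify the given values:
  GHI = 492 W/m^2, tilt correction factor = 1.214
Apply the formula G_tilted = GHI * factor:
  G_tilted = 492 * 1.214
  G_tilted = 597.29 W/m^2

597.29


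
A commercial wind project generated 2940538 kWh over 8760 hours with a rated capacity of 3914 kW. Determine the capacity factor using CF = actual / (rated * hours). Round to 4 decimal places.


Capacity factor = actual output / maximum possible output
Maximum possible = rated * hours = 3914 * 8760 = 34286640 kWh
CF = 2940538 / 34286640
CF = 0.0858

0.0858


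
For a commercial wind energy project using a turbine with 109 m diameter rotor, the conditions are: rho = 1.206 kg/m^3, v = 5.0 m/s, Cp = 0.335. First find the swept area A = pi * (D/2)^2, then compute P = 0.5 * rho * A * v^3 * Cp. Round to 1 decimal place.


Step 1 -- Compute swept area:
  A = pi * (D/2)^2 = pi * (109/2)^2 = 9331.32 m^2
Step 2 -- Apply wind power equation:
  P = 0.5 * rho * A * v^3 * Cp
  v^3 = 5.0^3 = 125.0
  P = 0.5 * 1.206 * 9331.32 * 125.0 * 0.335
  P = 235621.6 W

235621.6


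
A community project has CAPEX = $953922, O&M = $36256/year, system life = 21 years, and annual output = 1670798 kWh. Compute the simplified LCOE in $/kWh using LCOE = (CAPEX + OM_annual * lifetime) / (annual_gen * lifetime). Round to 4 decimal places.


Total cost = CAPEX + OM * lifetime = 953922 + 36256 * 21 = 953922 + 761376 = 1715298
Total generation = annual * lifetime = 1670798 * 21 = 35086758 kWh
LCOE = 1715298 / 35086758
LCOE = 0.0489 $/kWh

0.0489


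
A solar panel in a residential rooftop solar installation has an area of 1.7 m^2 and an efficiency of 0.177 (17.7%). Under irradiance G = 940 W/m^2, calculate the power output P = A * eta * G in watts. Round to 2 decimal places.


Use the solar power formula P = A * eta * G.
Given: A = 1.7 m^2, eta = 0.177, G = 940 W/m^2
P = 1.7 * 0.177 * 940
P = 282.85 W

282.85


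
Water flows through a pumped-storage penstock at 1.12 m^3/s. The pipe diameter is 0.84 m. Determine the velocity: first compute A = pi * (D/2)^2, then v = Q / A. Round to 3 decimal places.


Compute pipe cross-sectional area:
  A = pi * (D/2)^2 = pi * (0.84/2)^2 = 0.5542 m^2
Calculate velocity:
  v = Q / A = 1.12 / 0.5542
  v = 2.021 m/s

2.021


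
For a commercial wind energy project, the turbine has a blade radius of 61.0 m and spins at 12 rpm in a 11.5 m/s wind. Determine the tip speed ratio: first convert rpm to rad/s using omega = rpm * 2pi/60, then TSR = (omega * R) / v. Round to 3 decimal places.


Convert rotational speed to rad/s:
  omega = 12 * 2 * pi / 60 = 1.2566 rad/s
Compute tip speed:
  v_tip = omega * R = 1.2566 * 61.0 = 76.655 m/s
Tip speed ratio:
  TSR = v_tip / v_wind = 76.655 / 11.5 = 6.666

6.666


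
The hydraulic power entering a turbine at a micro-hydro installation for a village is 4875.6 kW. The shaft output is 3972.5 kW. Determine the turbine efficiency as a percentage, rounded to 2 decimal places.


Turbine efficiency = (output power / input power) * 100
eta = (3972.5 / 4875.6) * 100
eta = 81.48%

81.48


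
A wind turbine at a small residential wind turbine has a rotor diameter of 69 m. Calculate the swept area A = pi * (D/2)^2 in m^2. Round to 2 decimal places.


Compute the rotor radius:
  r = D / 2 = 69 / 2 = 34.5 m
Calculate swept area:
  A = pi * r^2 = pi * 34.5^2
  A = 3739.28 m^2

3739.28


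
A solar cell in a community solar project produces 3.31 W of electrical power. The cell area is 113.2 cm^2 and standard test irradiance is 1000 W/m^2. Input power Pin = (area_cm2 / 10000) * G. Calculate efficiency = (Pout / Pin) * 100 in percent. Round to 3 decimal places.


First compute the input power:
  Pin = area_cm2 / 10000 * G = 113.2 / 10000 * 1000 = 11.32 W
Then compute efficiency:
  Efficiency = (Pout / Pin) * 100 = (3.31 / 11.32) * 100
  Efficiency = 29.240%

29.240


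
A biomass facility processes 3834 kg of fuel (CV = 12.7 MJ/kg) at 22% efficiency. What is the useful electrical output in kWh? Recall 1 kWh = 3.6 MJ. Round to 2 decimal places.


Total energy = mass * CV = 3834 * 12.7 = 48691.8 MJ
Useful energy = total * eta = 48691.8 * 0.22 = 10712.2 MJ
Convert to kWh: 10712.2 / 3.6
Useful energy = 2975.61 kWh

2975.61


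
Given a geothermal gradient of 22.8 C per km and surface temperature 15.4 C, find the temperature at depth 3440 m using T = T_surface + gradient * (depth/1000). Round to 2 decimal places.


Convert depth to km: 3440 / 1000 = 3.44 km
Temperature increase = gradient * depth_km = 22.8 * 3.44 = 78.43 C
Temperature at depth = T_surface + delta_T = 15.4 + 78.43
T = 93.83 C

93.83


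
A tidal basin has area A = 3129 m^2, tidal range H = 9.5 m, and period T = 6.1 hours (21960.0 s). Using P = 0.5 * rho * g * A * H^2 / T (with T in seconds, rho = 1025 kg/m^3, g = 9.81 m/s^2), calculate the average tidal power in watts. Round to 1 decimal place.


Convert period to seconds: T = 6.1 * 3600 = 21960.0 s
H^2 = 9.5^2 = 90.25
P = 0.5 * rho * g * A * H^2 / T
P = 0.5 * 1025 * 9.81 * 3129 * 90.25 / 21960.0
P = 64652.2 W

64652.2


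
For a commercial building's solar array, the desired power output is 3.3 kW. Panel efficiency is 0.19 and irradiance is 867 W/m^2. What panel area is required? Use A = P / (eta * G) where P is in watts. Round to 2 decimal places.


Convert target power to watts: P = 3.3 * 1000 = 3300.0 W
Compute denominator: eta * G = 0.19 * 867 = 164.73
Required area A = P / (eta * G) = 3300.0 / 164.73
A = 20.03 m^2

20.03


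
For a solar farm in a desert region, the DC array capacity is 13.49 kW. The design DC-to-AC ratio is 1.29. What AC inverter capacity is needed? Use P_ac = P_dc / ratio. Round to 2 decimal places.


The inverter AC capacity is determined by the DC/AC ratio.
Given: P_dc = 13.49 kW, DC/AC ratio = 1.29
P_ac = P_dc / ratio = 13.49 / 1.29
P_ac = 10.46 kW

10.46


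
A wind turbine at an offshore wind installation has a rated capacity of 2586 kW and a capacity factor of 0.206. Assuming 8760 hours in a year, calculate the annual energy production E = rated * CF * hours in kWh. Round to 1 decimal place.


Annual energy = rated_kW * capacity_factor * hours_per_year
Given: P_rated = 2586 kW, CF = 0.206, hours = 8760
E = 2586 * 0.206 * 8760
E = 4666592.2 kWh

4666592.2


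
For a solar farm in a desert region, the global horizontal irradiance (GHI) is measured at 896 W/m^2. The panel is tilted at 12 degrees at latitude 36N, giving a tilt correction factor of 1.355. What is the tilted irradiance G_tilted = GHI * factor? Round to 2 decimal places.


Identify the given values:
  GHI = 896 W/m^2, tilt correction factor = 1.355
Apply the formula G_tilted = GHI * factor:
  G_tilted = 896 * 1.355
  G_tilted = 1214.08 W/m^2

1214.08


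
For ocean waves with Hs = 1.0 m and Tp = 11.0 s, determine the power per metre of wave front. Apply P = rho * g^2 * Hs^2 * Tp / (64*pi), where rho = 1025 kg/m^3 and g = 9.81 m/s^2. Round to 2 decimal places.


Apply wave power formula:
  g^2 = 9.81^2 = 96.2361
  Hs^2 = 1.0^2 = 1.0
  Numerator = rho * g^2 * Hs^2 * Tp = 1025 * 96.2361 * 1.0 * 11.0 = 1085062.03
  Denominator = 64 * pi = 201.0619
  P = 1085062.03 / 201.0619 = 5396.66 W/m

5396.66


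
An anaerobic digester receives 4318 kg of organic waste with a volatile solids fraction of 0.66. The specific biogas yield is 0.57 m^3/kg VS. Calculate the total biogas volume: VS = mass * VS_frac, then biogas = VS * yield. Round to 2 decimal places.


Compute volatile solids:
  VS = mass * VS_fraction = 4318 * 0.66 = 2849.88 kg
Calculate biogas volume:
  Biogas = VS * specific_yield = 2849.88 * 0.57
  Biogas = 1624.43 m^3

1624.43


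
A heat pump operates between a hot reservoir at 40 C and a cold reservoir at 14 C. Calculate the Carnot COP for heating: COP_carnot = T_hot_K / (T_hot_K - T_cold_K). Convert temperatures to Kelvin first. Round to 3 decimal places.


Convert to Kelvin:
  T_hot = 40 + 273.15 = 313.15 K
  T_cold = 14 + 273.15 = 287.15 K
Apply Carnot COP formula:
  COP = T_hot_K / (T_hot_K - T_cold_K) = 313.15 / 26.0
  COP = 12.044

12.044


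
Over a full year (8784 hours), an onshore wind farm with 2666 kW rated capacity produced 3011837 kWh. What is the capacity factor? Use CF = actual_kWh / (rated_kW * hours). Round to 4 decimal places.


Capacity factor = actual output / maximum possible output
Maximum possible = rated * hours = 2666 * 8784 = 23418144 kWh
CF = 3011837 / 23418144
CF = 0.1286

0.1286


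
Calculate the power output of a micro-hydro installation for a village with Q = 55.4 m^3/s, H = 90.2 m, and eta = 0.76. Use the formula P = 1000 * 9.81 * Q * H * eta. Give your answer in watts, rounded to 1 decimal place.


Apply the hydropower formula P = rho * g * Q * H * eta
rho * g = 1000 * 9.81 = 9810.0
P = 9810.0 * 55.4 * 90.2 * 0.76
P = 37256229.6 W

37256229.6


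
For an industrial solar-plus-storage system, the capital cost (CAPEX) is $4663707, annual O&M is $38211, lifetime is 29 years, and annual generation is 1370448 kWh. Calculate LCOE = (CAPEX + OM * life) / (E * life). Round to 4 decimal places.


Total cost = CAPEX + OM * lifetime = 4663707 + 38211 * 29 = 4663707 + 1108119 = 5771826
Total generation = annual * lifetime = 1370448 * 29 = 39742992 kWh
LCOE = 5771826 / 39742992
LCOE = 0.1452 $/kWh

0.1452


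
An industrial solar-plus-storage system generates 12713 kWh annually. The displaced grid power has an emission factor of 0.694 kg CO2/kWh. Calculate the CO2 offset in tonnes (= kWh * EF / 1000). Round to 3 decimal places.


CO2 offset in kg = generation * emission_factor
CO2 offset = 12713 * 0.694 = 8822.82 kg
Convert to tonnes:
  CO2 offset = 8822.82 / 1000 = 8.823 tonnes

8.823


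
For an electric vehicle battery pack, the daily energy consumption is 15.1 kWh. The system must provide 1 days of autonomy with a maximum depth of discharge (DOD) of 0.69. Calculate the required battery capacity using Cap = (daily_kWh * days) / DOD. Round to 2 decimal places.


Total energy needed = daily * days = 15.1 * 1 = 15.1 kWh
Account for depth of discharge:
  Cap = total_energy / DOD = 15.1 / 0.69
  Cap = 21.88 kWh

21.88


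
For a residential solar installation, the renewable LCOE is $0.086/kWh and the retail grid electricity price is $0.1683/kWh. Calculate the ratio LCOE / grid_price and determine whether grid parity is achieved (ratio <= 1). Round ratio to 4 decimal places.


Compare LCOE to grid price:
  LCOE = $0.086/kWh, Grid price = $0.1683/kWh
  Ratio = LCOE / grid_price = 0.086 / 0.1683 = 0.5110
  Grid parity achieved (ratio <= 1)? yes

0.5110


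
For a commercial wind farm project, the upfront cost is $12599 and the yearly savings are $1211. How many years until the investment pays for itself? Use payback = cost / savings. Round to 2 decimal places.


Simple payback period = initial cost / annual savings
Payback = 12599 / 1211
Payback = 10.40 years

10.40


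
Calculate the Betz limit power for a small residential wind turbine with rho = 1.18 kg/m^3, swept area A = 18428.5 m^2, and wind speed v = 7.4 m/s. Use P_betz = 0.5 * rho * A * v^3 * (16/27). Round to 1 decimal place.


The Betz coefficient Cp_max = 16/27 = 0.5926
v^3 = 7.4^3 = 405.224
P_betz = 0.5 * rho * A * v^3 * Cp_max
P_betz = 0.5 * 1.18 * 18428.5 * 405.224 * 0.5926
P_betz = 2610918.9 W

2610918.9


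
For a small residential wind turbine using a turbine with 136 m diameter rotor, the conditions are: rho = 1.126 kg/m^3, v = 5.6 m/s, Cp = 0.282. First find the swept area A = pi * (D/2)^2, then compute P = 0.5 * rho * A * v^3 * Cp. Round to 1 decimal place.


Step 1 -- Compute swept area:
  A = pi * (D/2)^2 = pi * (136/2)^2 = 14526.72 m^2
Step 2 -- Apply wind power equation:
  P = 0.5 * rho * A * v^3 * Cp
  v^3 = 5.6^3 = 175.616
  P = 0.5 * 1.126 * 14526.72 * 175.616 * 0.282
  P = 405031.9 W

405031.9


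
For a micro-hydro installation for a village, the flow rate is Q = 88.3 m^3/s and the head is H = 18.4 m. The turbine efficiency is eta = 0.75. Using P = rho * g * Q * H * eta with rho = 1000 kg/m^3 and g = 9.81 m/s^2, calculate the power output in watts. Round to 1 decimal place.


Apply the hydropower formula P = rho * g * Q * H * eta
rho * g = 1000 * 9.81 = 9810.0
P = 9810.0 * 88.3 * 18.4 * 0.75
P = 11953877.4 W

11953877.4


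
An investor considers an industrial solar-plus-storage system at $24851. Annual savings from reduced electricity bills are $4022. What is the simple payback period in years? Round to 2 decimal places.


Simple payback period = initial cost / annual savings
Payback = 24851 / 4022
Payback = 6.18 years

6.18


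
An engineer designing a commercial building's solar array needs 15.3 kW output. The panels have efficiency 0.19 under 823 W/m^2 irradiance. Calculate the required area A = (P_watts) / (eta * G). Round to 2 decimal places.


Convert target power to watts: P = 15.3 * 1000 = 15300.0 W
Compute denominator: eta * G = 0.19 * 823 = 156.37
Required area A = P / (eta * G) = 15300.0 / 156.37
A = 97.84 m^2

97.84


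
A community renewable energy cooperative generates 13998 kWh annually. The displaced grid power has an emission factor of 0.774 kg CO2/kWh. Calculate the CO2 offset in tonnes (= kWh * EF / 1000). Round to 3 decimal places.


CO2 offset in kg = generation * emission_factor
CO2 offset = 13998 * 0.774 = 10834.45 kg
Convert to tonnes:
  CO2 offset = 10834.45 / 1000 = 10.834 tonnes

10.834


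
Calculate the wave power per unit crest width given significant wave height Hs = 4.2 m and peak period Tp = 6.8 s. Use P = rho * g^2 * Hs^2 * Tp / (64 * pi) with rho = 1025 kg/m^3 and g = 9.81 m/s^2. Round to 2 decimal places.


Apply wave power formula:
  g^2 = 9.81^2 = 96.2361
  Hs^2 = 4.2^2 = 17.64
  Numerator = rho * g^2 * Hs^2 * Tp = 1025 * 96.2361 * 17.64 * 6.8 = 11832305.48
  Denominator = 64 * pi = 201.0619
  P = 11832305.48 / 201.0619 = 58849.06 W/m

58849.06


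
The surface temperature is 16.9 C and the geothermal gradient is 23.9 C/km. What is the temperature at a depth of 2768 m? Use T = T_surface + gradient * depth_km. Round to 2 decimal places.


Convert depth to km: 2768 / 1000 = 2.768 km
Temperature increase = gradient * depth_km = 23.9 * 2.768 = 66.16 C
Temperature at depth = T_surface + delta_T = 16.9 + 66.16
T = 83.06 C

83.06


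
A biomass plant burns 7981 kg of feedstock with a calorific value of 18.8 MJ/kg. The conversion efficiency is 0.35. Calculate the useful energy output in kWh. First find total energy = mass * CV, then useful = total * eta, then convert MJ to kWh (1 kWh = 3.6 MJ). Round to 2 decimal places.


Total energy = mass * CV = 7981 * 18.8 = 150042.8 MJ
Useful energy = total * eta = 150042.8 * 0.35 = 52514.98 MJ
Convert to kWh: 52514.98 / 3.6
Useful energy = 14587.49 kWh

14587.49


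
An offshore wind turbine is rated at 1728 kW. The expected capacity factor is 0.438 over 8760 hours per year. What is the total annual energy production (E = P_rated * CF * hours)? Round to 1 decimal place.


Annual energy = rated_kW * capacity_factor * hours_per_year
Given: P_rated = 1728 kW, CF = 0.438, hours = 8760
E = 1728 * 0.438 * 8760
E = 6630128.6 kWh

6630128.6


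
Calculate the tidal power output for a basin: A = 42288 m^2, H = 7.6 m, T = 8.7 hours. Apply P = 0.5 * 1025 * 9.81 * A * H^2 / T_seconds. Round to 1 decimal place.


Convert period to seconds: T = 8.7 * 3600 = 31320.0 s
H^2 = 7.6^2 = 57.76
P = 0.5 * rho * g * A * H^2 / T
P = 0.5 * 1025 * 9.81 * 42288 * 57.76 / 31320.0
P = 392089.7 W

392089.7


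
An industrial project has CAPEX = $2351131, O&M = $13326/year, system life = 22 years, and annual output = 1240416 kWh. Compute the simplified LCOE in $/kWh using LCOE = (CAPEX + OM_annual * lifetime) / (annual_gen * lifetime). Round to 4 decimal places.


Total cost = CAPEX + OM * lifetime = 2351131 + 13326 * 22 = 2351131 + 293172 = 2644303
Total generation = annual * lifetime = 1240416 * 22 = 27289152 kWh
LCOE = 2644303 / 27289152
LCOE = 0.0969 $/kWh

0.0969


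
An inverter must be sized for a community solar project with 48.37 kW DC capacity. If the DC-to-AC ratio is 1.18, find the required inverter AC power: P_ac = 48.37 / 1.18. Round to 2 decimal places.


The inverter AC capacity is determined by the DC/AC ratio.
Given: P_dc = 48.37 kW, DC/AC ratio = 1.18
P_ac = P_dc / ratio = 48.37 / 1.18
P_ac = 40.99 kW

40.99


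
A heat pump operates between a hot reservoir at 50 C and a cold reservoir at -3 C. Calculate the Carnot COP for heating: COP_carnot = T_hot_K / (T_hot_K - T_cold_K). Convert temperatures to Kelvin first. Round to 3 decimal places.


Convert to Kelvin:
  T_hot = 50 + 273.15 = 323.15 K
  T_cold = -3 + 273.15 = 270.15 K
Apply Carnot COP formula:
  COP = T_hot_K / (T_hot_K - T_cold_K) = 323.15 / 53.0
  COP = 6.097

6.097


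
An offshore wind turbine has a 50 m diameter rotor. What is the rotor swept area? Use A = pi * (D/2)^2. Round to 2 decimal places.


Compute the rotor radius:
  r = D / 2 = 50 / 2 = 25.0 m
Calculate swept area:
  A = pi * r^2 = pi * 25.0^2
  A = 1963.50 m^2

1963.50


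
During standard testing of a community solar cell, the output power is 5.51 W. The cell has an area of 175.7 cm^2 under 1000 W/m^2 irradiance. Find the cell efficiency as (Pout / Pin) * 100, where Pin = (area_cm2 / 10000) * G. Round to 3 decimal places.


First compute the input power:
  Pin = area_cm2 / 10000 * G = 175.7 / 10000 * 1000 = 17.57 W
Then compute efficiency:
  Efficiency = (Pout / Pin) * 100 = (5.51 / 17.57) * 100
  Efficiency = 31.360%

31.360


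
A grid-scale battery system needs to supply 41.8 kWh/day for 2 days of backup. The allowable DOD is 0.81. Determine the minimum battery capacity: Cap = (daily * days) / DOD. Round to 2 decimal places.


Total energy needed = daily * days = 41.8 * 2 = 83.6 kWh
Account for depth of discharge:
  Cap = total_energy / DOD = 83.6 / 0.81
  Cap = 103.21 kWh

103.21


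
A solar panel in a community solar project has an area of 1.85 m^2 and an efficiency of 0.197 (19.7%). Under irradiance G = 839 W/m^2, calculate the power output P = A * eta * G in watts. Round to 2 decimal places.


Use the solar power formula P = A * eta * G.
Given: A = 1.85 m^2, eta = 0.197, G = 839 W/m^2
P = 1.85 * 0.197 * 839
P = 305.77 W

305.77


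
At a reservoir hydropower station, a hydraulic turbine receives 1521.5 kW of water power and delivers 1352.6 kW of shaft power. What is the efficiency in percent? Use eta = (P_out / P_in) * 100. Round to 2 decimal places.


Turbine efficiency = (output power / input power) * 100
eta = (1352.6 / 1521.5) * 100
eta = 88.90%

88.90


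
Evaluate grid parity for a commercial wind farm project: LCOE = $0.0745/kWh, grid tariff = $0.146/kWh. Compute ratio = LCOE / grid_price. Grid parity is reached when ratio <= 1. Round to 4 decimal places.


Compare LCOE to grid price:
  LCOE = $0.0745/kWh, Grid price = $0.146/kWh
  Ratio = LCOE / grid_price = 0.0745 / 0.146 = 0.5103
  Grid parity achieved (ratio <= 1)? yes

0.5103


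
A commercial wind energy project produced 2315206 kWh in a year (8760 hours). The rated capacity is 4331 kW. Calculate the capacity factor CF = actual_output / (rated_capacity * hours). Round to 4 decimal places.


Capacity factor = actual output / maximum possible output
Maximum possible = rated * hours = 4331 * 8760 = 37939560 kWh
CF = 2315206 / 37939560
CF = 0.0610

0.0610


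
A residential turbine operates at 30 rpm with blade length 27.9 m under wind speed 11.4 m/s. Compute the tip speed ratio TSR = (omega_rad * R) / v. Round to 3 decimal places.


Convert rotational speed to rad/s:
  omega = 30 * 2 * pi / 60 = 3.1416 rad/s
Compute tip speed:
  v_tip = omega * R = 3.1416 * 27.9 = 87.65 m/s
Tip speed ratio:
  TSR = v_tip / v_wind = 87.65 / 11.4 = 7.689

7.689


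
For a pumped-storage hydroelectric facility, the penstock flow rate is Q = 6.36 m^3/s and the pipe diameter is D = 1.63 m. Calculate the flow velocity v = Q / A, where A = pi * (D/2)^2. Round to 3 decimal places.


Compute pipe cross-sectional area:
  A = pi * (D/2)^2 = pi * (1.63/2)^2 = 2.0867 m^2
Calculate velocity:
  v = Q / A = 6.36 / 2.0867
  v = 3.048 m/s

3.048


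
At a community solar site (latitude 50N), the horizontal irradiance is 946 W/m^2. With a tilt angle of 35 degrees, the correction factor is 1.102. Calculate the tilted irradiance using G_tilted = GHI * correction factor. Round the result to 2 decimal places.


Identify the given values:
  GHI = 946 W/m^2, tilt correction factor = 1.102
Apply the formula G_tilted = GHI * factor:
  G_tilted = 946 * 1.102
  G_tilted = 1042.49 W/m^2

1042.49


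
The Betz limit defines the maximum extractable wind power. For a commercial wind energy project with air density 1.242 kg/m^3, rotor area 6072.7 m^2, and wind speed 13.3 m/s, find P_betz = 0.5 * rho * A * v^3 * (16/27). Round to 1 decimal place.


The Betz coefficient Cp_max = 16/27 = 0.5926
v^3 = 13.3^3 = 2352.637
P_betz = 0.5 * rho * A * v^3 * Cp_max
P_betz = 0.5 * 1.242 * 6072.7 * 2352.637 * 0.5926
P_betz = 5257564.0 W

5257564.0


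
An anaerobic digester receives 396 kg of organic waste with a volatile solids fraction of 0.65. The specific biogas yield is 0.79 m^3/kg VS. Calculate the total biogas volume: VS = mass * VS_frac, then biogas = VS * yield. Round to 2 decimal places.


Compute volatile solids:
  VS = mass * VS_fraction = 396 * 0.65 = 257.4 kg
Calculate biogas volume:
  Biogas = VS * specific_yield = 257.4 * 0.79
  Biogas = 203.35 m^3

203.35


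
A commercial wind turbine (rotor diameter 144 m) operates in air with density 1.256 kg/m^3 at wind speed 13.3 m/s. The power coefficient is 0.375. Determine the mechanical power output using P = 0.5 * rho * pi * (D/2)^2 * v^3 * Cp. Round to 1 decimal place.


Step 1 -- Compute swept area:
  A = pi * (D/2)^2 = pi * (144/2)^2 = 16286.02 m^2
Step 2 -- Apply wind power equation:
  P = 0.5 * rho * A * v^3 * Cp
  v^3 = 13.3^3 = 2352.637
  P = 0.5 * 1.256 * 16286.02 * 2352.637 * 0.375
  P = 9023202.4 W

9023202.4


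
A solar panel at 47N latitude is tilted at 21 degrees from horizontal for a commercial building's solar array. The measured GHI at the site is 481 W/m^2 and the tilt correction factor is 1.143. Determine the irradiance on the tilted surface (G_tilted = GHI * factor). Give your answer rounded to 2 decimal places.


Identify the given values:
  GHI = 481 W/m^2, tilt correction factor = 1.143
Apply the formula G_tilted = GHI * factor:
  G_tilted = 481 * 1.143
  G_tilted = 549.78 W/m^2

549.78


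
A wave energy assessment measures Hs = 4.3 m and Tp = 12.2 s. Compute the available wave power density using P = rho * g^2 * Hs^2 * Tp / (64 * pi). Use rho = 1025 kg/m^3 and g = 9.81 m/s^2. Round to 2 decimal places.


Apply wave power formula:
  g^2 = 9.81^2 = 96.2361
  Hs^2 = 4.3^2 = 18.49
  Numerator = rho * g^2 * Hs^2 * Tp = 1025 * 96.2361 * 18.49 * 12.2 = 22251465.64
  Denominator = 64 * pi = 201.0619
  P = 22251465.64 / 201.0619 = 110669.71 W/m

110669.71


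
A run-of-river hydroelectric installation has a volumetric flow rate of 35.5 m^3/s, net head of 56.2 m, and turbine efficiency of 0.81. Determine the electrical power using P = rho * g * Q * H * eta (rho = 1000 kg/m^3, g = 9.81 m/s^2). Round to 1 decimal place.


Apply the hydropower formula P = rho * g * Q * H * eta
rho * g = 1000 * 9.81 = 9810.0
P = 9810.0 * 35.5 * 56.2 * 0.81
P = 15853264.1 W

15853264.1


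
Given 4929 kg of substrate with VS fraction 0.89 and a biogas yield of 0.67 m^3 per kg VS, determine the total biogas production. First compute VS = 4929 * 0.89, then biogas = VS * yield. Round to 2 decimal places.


Compute volatile solids:
  VS = mass * VS_fraction = 4929 * 0.89 = 4386.81 kg
Calculate biogas volume:
  Biogas = VS * specific_yield = 4386.81 * 0.67
  Biogas = 2939.16 m^3

2939.16


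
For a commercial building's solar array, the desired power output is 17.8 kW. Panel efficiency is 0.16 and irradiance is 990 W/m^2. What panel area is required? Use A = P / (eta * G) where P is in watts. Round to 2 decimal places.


Convert target power to watts: P = 17.8 * 1000 = 17800.0 W
Compute denominator: eta * G = 0.16 * 990 = 158.4
Required area A = P / (eta * G) = 17800.0 / 158.4
A = 112.37 m^2

112.37


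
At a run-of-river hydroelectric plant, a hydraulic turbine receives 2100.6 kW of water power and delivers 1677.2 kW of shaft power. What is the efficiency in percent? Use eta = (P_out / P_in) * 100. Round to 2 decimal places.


Turbine efficiency = (output power / input power) * 100
eta = (1677.2 / 2100.6) * 100
eta = 79.84%

79.84


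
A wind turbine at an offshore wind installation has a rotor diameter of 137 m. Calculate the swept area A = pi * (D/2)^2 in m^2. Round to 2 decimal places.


Compute the rotor radius:
  r = D / 2 = 137 / 2 = 68.5 m
Calculate swept area:
  A = pi * r^2 = pi * 68.5^2
  A = 14741.14 m^2

14741.14


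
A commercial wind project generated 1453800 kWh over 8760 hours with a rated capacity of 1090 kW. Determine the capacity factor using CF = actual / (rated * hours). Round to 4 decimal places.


Capacity factor = actual output / maximum possible output
Maximum possible = rated * hours = 1090 * 8760 = 9548400 kWh
CF = 1453800 / 9548400
CF = 0.1523

0.1523


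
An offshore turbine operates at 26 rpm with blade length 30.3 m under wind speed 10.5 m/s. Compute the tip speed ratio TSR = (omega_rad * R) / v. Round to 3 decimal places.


Convert rotational speed to rad/s:
  omega = 26 * 2 * pi / 60 = 2.7227 rad/s
Compute tip speed:
  v_tip = omega * R = 2.7227 * 30.3 = 82.498 m/s
Tip speed ratio:
  TSR = v_tip / v_wind = 82.498 / 10.5 = 7.857

7.857


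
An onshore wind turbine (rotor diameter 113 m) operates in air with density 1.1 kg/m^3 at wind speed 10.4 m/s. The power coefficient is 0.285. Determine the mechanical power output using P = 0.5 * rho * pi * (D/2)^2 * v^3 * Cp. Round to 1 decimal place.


Step 1 -- Compute swept area:
  A = pi * (D/2)^2 = pi * (113/2)^2 = 10028.75 m^2
Step 2 -- Apply wind power equation:
  P = 0.5 * rho * A * v^3 * Cp
  v^3 = 10.4^3 = 1124.864
  P = 0.5 * 1.1 * 10028.75 * 1124.864 * 0.285
  P = 1768293.4 W

1768293.4


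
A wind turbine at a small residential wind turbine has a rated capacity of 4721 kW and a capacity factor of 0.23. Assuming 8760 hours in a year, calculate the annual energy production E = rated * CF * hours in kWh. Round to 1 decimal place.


Annual energy = rated_kW * capacity_factor * hours_per_year
Given: P_rated = 4721 kW, CF = 0.23, hours = 8760
E = 4721 * 0.23 * 8760
E = 9511870.8 kWh

9511870.8


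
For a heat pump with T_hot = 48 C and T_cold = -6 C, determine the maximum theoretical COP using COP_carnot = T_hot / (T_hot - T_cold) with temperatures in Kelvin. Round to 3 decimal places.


Convert to Kelvin:
  T_hot = 48 + 273.15 = 321.15 K
  T_cold = -6 + 273.15 = 267.15 K
Apply Carnot COP formula:
  COP = T_hot_K / (T_hot_K - T_cold_K) = 321.15 / 54.0
  COP = 5.947

5.947


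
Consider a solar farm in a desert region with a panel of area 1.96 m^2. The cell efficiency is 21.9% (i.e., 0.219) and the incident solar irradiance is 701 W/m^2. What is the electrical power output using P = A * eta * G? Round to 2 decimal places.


Use the solar power formula P = A * eta * G.
Given: A = 1.96 m^2, eta = 0.219, G = 701 W/m^2
P = 1.96 * 0.219 * 701
P = 300.90 W

300.90


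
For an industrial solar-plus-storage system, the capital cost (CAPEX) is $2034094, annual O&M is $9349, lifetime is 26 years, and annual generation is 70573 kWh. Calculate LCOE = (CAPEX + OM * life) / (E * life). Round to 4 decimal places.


Total cost = CAPEX + OM * lifetime = 2034094 + 9349 * 26 = 2034094 + 243074 = 2277168
Total generation = annual * lifetime = 70573 * 26 = 1834898 kWh
LCOE = 2277168 / 1834898
LCOE = 1.2410 $/kWh

1.2410


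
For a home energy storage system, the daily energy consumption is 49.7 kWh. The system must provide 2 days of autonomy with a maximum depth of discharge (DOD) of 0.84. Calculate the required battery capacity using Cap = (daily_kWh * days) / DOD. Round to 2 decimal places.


Total energy needed = daily * days = 49.7 * 2 = 99.4 kWh
Account for depth of discharge:
  Cap = total_energy / DOD = 99.4 / 0.84
  Cap = 118.33 kWh

118.33


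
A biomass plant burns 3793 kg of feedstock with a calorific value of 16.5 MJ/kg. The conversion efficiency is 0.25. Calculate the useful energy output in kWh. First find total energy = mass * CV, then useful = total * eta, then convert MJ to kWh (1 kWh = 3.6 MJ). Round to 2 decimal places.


Total energy = mass * CV = 3793 * 16.5 = 62584.5 MJ
Useful energy = total * eta = 62584.5 * 0.25 = 15646.13 MJ
Convert to kWh: 15646.13 / 3.6
Useful energy = 4346.15 kWh

4346.15


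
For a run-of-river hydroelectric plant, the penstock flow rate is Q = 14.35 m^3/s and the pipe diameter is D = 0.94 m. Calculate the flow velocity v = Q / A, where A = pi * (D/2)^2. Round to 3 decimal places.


Compute pipe cross-sectional area:
  A = pi * (D/2)^2 = pi * (0.94/2)^2 = 0.694 m^2
Calculate velocity:
  v = Q / A = 14.35 / 0.694
  v = 20.678 m/s

20.678


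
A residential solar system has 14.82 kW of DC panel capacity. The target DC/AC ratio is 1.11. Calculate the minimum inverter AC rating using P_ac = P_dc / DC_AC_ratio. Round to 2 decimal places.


The inverter AC capacity is determined by the DC/AC ratio.
Given: P_dc = 14.82 kW, DC/AC ratio = 1.11
P_ac = P_dc / ratio = 14.82 / 1.11
P_ac = 13.35 kW

13.35


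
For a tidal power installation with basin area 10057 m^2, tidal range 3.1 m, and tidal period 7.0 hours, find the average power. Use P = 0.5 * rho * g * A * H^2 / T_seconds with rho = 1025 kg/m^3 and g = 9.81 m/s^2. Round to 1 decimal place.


Convert period to seconds: T = 7.0 * 3600 = 25200.0 s
H^2 = 3.1^2 = 9.61
P = 0.5 * rho * g * A * H^2 / T
P = 0.5 * 1025 * 9.81 * 10057 * 9.61 / 25200.0
P = 19282.1 W

19282.1


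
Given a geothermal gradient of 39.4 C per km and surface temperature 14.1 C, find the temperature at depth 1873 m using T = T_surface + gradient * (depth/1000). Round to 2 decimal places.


Convert depth to km: 1873 / 1000 = 1.873 km
Temperature increase = gradient * depth_km = 39.4 * 1.873 = 73.8 C
Temperature at depth = T_surface + delta_T = 14.1 + 73.8
T = 87.90 C

87.90


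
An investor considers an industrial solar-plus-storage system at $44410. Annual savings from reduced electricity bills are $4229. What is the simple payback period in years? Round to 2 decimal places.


Simple payback period = initial cost / annual savings
Payback = 44410 / 4229
Payback = 10.50 years

10.50


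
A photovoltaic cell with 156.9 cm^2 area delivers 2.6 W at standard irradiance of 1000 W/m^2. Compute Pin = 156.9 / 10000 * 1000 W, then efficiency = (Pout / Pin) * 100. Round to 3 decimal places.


First compute the input power:
  Pin = area_cm2 / 10000 * G = 156.9 / 10000 * 1000 = 15.69 W
Then compute efficiency:
  Efficiency = (Pout / Pin) * 100 = (2.6 / 15.69) * 100
  Efficiency = 16.571%

16.571


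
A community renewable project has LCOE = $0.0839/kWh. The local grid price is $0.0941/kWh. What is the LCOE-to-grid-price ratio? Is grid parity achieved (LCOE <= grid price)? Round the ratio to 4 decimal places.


Compare LCOE to grid price:
  LCOE = $0.0839/kWh, Grid price = $0.0941/kWh
  Ratio = LCOE / grid_price = 0.0839 / 0.0941 = 0.8916
  Grid parity achieved (ratio <= 1)? yes

0.8916


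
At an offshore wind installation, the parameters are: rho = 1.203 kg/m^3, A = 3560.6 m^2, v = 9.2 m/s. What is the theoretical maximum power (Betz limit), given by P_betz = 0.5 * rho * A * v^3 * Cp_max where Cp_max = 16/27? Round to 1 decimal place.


The Betz coefficient Cp_max = 16/27 = 0.5926
v^3 = 9.2^3 = 778.688
P_betz = 0.5 * rho * A * v^3 * Cp_max
P_betz = 0.5 * 1.203 * 3560.6 * 778.688 * 0.5926
P_betz = 988276.6 W

988276.6


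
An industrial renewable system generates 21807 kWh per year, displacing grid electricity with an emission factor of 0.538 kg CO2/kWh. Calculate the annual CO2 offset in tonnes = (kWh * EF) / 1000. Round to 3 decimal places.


CO2 offset in kg = generation * emission_factor
CO2 offset = 21807 * 0.538 = 11732.17 kg
Convert to tonnes:
  CO2 offset = 11732.17 / 1000 = 11.732 tonnes

11.732


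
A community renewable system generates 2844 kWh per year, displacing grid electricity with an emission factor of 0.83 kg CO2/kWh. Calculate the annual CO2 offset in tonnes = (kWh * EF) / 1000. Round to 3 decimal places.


CO2 offset in kg = generation * emission_factor
CO2 offset = 2844 * 0.83 = 2360.52 kg
Convert to tonnes:
  CO2 offset = 2360.52 / 1000 = 2.361 tonnes

2.361


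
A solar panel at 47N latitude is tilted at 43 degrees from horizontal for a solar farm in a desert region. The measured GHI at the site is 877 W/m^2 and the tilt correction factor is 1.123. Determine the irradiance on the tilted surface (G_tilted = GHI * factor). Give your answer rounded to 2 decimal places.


Identify the given values:
  GHI = 877 W/m^2, tilt correction factor = 1.123
Apply the formula G_tilted = GHI * factor:
  G_tilted = 877 * 1.123
  G_tilted = 984.87 W/m^2

984.87


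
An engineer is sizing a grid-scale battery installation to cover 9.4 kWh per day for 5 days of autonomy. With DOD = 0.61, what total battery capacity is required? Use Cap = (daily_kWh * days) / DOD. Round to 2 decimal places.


Total energy needed = daily * days = 9.4 * 5 = 47.0 kWh
Account for depth of discharge:
  Cap = total_energy / DOD = 47.0 / 0.61
  Cap = 77.05 kWh

77.05


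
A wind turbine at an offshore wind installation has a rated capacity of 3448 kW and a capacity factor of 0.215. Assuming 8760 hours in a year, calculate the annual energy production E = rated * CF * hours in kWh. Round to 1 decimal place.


Annual energy = rated_kW * capacity_factor * hours_per_year
Given: P_rated = 3448 kW, CF = 0.215, hours = 8760
E = 3448 * 0.215 * 8760
E = 6493963.2 kWh

6493963.2


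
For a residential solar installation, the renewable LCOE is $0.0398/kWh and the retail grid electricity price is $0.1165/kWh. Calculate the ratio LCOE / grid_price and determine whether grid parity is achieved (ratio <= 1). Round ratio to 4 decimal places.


Compare LCOE to grid price:
  LCOE = $0.0398/kWh, Grid price = $0.1165/kWh
  Ratio = LCOE / grid_price = 0.0398 / 0.1165 = 0.3416
  Grid parity achieved (ratio <= 1)? yes

0.3416


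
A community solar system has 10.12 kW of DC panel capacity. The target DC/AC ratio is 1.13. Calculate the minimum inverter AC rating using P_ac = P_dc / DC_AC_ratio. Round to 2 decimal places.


The inverter AC capacity is determined by the DC/AC ratio.
Given: P_dc = 10.12 kW, DC/AC ratio = 1.13
P_ac = P_dc / ratio = 10.12 / 1.13
P_ac = 8.96 kW

8.96


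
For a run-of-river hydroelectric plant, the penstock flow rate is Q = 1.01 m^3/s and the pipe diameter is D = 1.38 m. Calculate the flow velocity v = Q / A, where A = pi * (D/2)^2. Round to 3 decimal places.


Compute pipe cross-sectional area:
  A = pi * (D/2)^2 = pi * (1.38/2)^2 = 1.4957 m^2
Calculate velocity:
  v = Q / A = 1.01 / 1.4957
  v = 0.675 m/s

0.675


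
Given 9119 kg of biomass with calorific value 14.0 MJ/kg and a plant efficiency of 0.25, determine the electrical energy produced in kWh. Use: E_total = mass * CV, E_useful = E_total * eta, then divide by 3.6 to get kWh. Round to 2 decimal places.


Total energy = mass * CV = 9119 * 14.0 = 127666.0 MJ
Useful energy = total * eta = 127666.0 * 0.25 = 31916.5 MJ
Convert to kWh: 31916.5 / 3.6
Useful energy = 8865.69 kWh

8865.69


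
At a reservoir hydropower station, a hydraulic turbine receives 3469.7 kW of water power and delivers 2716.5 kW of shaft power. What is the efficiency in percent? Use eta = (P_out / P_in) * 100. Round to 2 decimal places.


Turbine efficiency = (output power / input power) * 100
eta = (2716.5 / 3469.7) * 100
eta = 78.29%

78.29


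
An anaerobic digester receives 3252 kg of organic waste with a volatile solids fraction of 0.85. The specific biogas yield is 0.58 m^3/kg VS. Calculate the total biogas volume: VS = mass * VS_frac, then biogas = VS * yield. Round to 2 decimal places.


Compute volatile solids:
  VS = mass * VS_fraction = 3252 * 0.85 = 2764.2 kg
Calculate biogas volume:
  Biogas = VS * specific_yield = 2764.2 * 0.58
  Biogas = 1603.24 m^3

1603.24


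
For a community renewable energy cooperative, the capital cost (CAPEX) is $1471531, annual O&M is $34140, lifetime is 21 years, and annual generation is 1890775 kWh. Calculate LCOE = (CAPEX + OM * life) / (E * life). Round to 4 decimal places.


Total cost = CAPEX + OM * lifetime = 1471531 + 34140 * 21 = 1471531 + 716940 = 2188471
Total generation = annual * lifetime = 1890775 * 21 = 39706275 kWh
LCOE = 2188471 / 39706275
LCOE = 0.0551 $/kWh

0.0551


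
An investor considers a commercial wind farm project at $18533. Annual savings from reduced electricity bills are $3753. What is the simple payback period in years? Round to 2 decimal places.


Simple payback period = initial cost / annual savings
Payback = 18533 / 3753
Payback = 4.94 years

4.94


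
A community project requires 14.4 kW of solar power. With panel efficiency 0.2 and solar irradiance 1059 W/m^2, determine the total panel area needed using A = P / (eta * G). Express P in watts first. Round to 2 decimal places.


Convert target power to watts: P = 14.4 * 1000 = 14400.0 W
Compute denominator: eta * G = 0.2 * 1059 = 211.8
Required area A = P / (eta * G) = 14400.0 / 211.8
A = 67.99 m^2

67.99


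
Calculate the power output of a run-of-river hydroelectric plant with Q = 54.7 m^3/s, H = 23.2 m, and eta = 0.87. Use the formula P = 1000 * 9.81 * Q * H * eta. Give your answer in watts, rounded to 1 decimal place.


Apply the hydropower formula P = rho * g * Q * H * eta
rho * g = 1000 * 9.81 = 9810.0
P = 9810.0 * 54.7 * 23.2 * 0.87
P = 10830875.7 W

10830875.7


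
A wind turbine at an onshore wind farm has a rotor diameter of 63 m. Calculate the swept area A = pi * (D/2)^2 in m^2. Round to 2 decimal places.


Compute the rotor radius:
  r = D / 2 = 63 / 2 = 31.5 m
Calculate swept area:
  A = pi * r^2 = pi * 31.5^2
  A = 3117.25 m^2

3117.25


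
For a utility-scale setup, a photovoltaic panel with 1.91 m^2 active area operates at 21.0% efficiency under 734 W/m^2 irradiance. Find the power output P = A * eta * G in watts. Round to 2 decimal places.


Use the solar power formula P = A * eta * G.
Given: A = 1.91 m^2, eta = 0.21, G = 734 W/m^2
P = 1.91 * 0.21 * 734
P = 294.41 W

294.41
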